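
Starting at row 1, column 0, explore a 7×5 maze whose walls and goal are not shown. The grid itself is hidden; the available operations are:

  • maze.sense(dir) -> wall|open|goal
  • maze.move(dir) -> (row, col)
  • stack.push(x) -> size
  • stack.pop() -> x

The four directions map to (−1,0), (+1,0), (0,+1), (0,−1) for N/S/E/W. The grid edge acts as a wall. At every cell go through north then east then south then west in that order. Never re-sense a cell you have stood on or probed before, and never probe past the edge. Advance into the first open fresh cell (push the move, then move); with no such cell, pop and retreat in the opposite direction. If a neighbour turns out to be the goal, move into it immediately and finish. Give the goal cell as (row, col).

Step: maze.sense[dir='north']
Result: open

Step: stack.push[x='north']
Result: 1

Step: maze.move[dir='north']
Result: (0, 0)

Step: maze.sense[dir='east']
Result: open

Step: stack.push[x='east']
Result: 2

Step: maze.move[dir='east']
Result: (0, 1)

Step: maze.sense[dir='east']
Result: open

Step: stack.push[x='east']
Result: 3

Step: maze.move[dir='east']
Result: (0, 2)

Step: maze.sense[dir='east']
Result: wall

Step: maze.sense[dir='south']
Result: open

Step: stack.push[x='south']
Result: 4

Step: maze.move[dir='south']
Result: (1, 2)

Step: maze.sense[dir='east']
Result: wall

Step: maze.sense[dir='south']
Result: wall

Step: maze.sense[dir='west']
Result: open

Step: stack.push[x='west']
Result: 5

Step: maze.move[dir='west']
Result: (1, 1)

Step: maze.sense[dir='south']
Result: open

Step: stack.push[x='south']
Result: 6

Step: maze.move[dir='south']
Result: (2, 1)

Step: maze.sense[dir='south']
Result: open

Step: stack.push[x='south']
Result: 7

Step: maze.move[dir='south']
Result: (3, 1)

Step: maze.sense[dir='east']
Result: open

Step: stack.push[x='east']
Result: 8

Step: maze.move[dir='east']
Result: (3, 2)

Step: maze.sense[dir='east']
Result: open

Step: stack.push[x='east']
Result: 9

Step: maze.move[dir='east']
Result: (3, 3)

Step: maze.sense[dir='north']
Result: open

Step: stack.push[x='north']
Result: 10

Step: maze.move[dir='north']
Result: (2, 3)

Step: maze.sense[dir='east']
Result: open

Step: stack.push[x='east']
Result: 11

Step: maze.move[dir='east']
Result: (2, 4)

Step: maze.sense[dir='north']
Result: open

Step: stack.push[x='north']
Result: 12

Step: maze.move[dir='north']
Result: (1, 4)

Step: maze.sense[dir='north']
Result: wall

Step: stack.pop[]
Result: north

Step: maze.move[dir='south']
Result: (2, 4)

Step: maze.sense[dir='south']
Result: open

Step: stack.push[x='south']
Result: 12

Step: maze.move[dir='south']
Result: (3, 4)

Step: maze.sense[dir='south']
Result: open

Step: stack.push[x='south']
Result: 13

Step: maze.move[dir='south']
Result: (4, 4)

Step: maze.sense[dir='south']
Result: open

Step: stack.push[x='south']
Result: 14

Step: maze.move[dir='south']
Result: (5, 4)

Step: maze.sense[dir='south']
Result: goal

Step: maze.move[dir='south']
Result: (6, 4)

Answer: (6, 4)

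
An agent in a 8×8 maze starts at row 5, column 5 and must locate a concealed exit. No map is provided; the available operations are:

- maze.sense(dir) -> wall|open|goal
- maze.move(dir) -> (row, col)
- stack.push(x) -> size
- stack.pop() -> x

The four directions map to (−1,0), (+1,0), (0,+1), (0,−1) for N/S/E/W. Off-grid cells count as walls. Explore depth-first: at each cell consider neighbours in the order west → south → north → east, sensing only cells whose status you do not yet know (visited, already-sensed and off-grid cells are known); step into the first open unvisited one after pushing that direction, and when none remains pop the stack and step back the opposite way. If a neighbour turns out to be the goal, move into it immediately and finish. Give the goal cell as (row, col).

% maze.sense dir=west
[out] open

% stack.push x=west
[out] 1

% maze.move dir=west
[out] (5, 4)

% maze.sense dir=west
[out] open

% stack.push x=west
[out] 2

% maze.move dir=west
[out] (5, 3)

% maze.sense dir=west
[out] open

% stack.push x=west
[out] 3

% maze.move dir=west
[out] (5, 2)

% maze.sense dir=west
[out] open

% stack.push x=west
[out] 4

% maze.move dir=west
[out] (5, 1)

% maze.sense dir=west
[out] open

% stack.push x=west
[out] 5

% maze.move dir=west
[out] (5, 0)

% maze.sense dir=south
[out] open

% stack.push x=south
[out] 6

% maze.move dir=south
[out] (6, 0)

% maze.sense dir=south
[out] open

% stack.push x=south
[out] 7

% maze.move dir=south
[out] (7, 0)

% maze.sense dir=east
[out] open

% stack.push x=east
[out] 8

% maze.move dir=east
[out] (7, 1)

% maze.sense dir=north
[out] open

% stack.push x=north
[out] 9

% maze.move dir=north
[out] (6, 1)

% maze.sense dir=east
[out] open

% stack.push x=east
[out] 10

% maze.move dir=east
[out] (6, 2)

% maze.sense dir=south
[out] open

% stack.push x=south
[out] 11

% maze.move dir=south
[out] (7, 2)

% maze.sense dir=east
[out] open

% stack.push x=east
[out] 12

% maze.move dir=east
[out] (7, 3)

% maze.sense dir=north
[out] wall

% maze.sense dir=east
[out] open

% stack.push x=east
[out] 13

% maze.move dir=east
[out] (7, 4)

% maze.sense dir=north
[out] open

% stack.push x=north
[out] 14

% maze.move dir=north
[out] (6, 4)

% maze.sense dir=east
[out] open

% stack.push x=east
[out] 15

% maze.move dir=east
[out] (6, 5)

% maze.sense dir=south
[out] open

% stack.push x=south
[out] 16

% maze.move dir=south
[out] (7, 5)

% maze.sense dir=east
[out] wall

% stack.pop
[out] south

% maze.move dir=north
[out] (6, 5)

% maze.sense dir=east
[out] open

% stack.push x=east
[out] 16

% maze.move dir=east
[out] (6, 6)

% maze.sense dir=north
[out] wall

% maze.sense dir=east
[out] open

% stack.push x=east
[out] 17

% maze.move dir=east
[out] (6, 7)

% maze.sense dir=south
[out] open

% stack.push x=south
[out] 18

% maze.move dir=south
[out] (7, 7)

% stack.pop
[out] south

% maze.move dir=north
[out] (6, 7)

% maze.sense dir=north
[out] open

% stack.push x=north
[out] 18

% maze.move dir=north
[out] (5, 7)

% maze.sense dir=north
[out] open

% stack.push x=north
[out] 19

% maze.move dir=north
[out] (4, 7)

% maze.sense dir=west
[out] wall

% maze.sense dir=north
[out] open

% stack.push x=north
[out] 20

% maze.move dir=north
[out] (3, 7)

% maze.sense dir=west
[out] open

% stack.push x=west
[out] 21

% maze.move dir=west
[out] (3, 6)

% maze.sense dir=west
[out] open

% stack.push x=west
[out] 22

% maze.move dir=west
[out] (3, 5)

% maze.sense dir=west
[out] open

% stack.push x=west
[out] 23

% maze.move dir=west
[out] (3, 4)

% maze.sense dir=west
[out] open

% stack.push x=west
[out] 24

% maze.move dir=west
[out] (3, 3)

% maze.sense dir=west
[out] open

% stack.push x=west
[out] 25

% maze.move dir=west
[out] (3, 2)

% maze.sense dir=west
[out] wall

% maze.sense dir=south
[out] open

% stack.push x=south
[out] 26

% maze.move dir=south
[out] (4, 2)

% maze.sense dir=west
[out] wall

% maze.sense dir=east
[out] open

% stack.push x=east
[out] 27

% maze.move dir=east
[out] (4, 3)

% maze.sense dir=east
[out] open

% stack.push x=east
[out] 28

% maze.move dir=east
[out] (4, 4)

% maze.sense dir=east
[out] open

% stack.push x=east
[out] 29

% maze.move dir=east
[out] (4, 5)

% stack.pop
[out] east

% maze.move dir=west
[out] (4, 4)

% stack.pop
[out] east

% maze.move dir=west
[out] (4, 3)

% stack.pop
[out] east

% maze.move dir=west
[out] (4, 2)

% stack.pop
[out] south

% maze.move dir=north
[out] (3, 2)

% maze.sense dir=north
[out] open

% stack.push x=north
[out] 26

% maze.move dir=north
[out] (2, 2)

% maze.sense dir=west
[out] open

% stack.push x=west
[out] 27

% maze.move dir=west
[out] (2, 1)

% maze.sense dir=west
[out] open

% stack.push x=west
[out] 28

% maze.move dir=west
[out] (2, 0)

% maze.sense dir=south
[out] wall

% maze.sense dir=north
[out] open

% stack.push x=north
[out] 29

% maze.move dir=north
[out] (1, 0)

% maze.sense dir=north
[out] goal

% maze.move dir=north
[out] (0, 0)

Answer: (0, 0)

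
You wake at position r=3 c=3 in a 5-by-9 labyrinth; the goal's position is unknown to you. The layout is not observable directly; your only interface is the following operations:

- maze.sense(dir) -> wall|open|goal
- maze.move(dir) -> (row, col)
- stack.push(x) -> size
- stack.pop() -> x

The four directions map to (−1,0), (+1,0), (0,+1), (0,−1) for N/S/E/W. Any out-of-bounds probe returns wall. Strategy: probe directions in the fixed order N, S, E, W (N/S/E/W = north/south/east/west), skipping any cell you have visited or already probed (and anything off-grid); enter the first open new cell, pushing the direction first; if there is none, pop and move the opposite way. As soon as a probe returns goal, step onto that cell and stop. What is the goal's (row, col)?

Invoking maze.sense on dir→north, and observe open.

Calling stack.push on x→north, and get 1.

Then maze.move on dir→north, yielding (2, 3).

I invoke maze.sense on dir→north, → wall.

Invoking maze.sense on dir→east, → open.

I try stack.push on x→east, — result: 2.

I call maze.move on dir→east, giving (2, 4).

I run maze.sense on dir→north, — result: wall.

Calling maze.sense on dir→south, and observe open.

Now I run stack.push on x→south, and observe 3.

Calling maze.move on dir→south, and observe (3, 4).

I run maze.sense on dir→south, : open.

Then stack.push on x→south, : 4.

Now I run maze.move on dir→south, → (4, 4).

Calling maze.sense on dir→east, → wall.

Calling maze.sense on dir→west, — result: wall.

Now I run stack.pop, which returns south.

Then maze.move on dir→north, : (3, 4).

Next I call maze.sense on dir→east, yielding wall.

I invoke stack.pop(), → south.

I call maze.move on dir→north, — result: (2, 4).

Using maze.sense on dir→east, giving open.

Then stack.push on x→east, which returns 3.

Using maze.move on dir→east, which returns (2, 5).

I use maze.sense on dir→north, and get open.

I invoke stack.push on x→north, giving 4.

Then maze.move on dir→north, yielding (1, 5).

Invoking maze.sense on dir→north, and observe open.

Using stack.push on x→north, and observe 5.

I use maze.move on dir→north, yielding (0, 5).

Now I run maze.sense on dir→east, : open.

Next I call stack.push on x→east, which returns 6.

Invoking maze.move on dir→east, which returns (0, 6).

Then maze.sense on dir→south, yielding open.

I try stack.push on x→south, → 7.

I run maze.move on dir→south, and get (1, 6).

Then maze.sense on dir→south, → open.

I call stack.push on x→south, which returns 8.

Using maze.move on dir→south, yielding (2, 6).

Then maze.sense on dir→south, which returns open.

Calling stack.push on x→south, — result: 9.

I try maze.move on dir→south, and get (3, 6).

Now I run maze.sense on dir→south, which returns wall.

Calling maze.sense on dir→east, which returns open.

I try stack.push on x→east, which returns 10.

I try maze.move on dir→east, : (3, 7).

Then maze.sense on dir→north, → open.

I use stack.push on x→north, and observe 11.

I run maze.move on dir→north, which returns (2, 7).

I run maze.sense on dir→north, and get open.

Next I call stack.push on x→north, which returns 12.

Now I run maze.move on dir→north, — result: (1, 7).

Invoking maze.sense on dir→north, and observe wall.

I call maze.sense on dir→east, yielding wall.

I run stack.pop, and observe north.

Then maze.move on dir→south, and get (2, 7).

I try maze.sense on dir→east, : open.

Next I call stack.push on x→east, : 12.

I run maze.move on dir→east, yielding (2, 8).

Invoking maze.sense on dir→south, — result: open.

I use stack.push on x→south, and see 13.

I call maze.move on dir→south, and see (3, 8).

Using maze.sense on dir→south, and observe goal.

I use maze.move on dir→south, and see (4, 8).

Answer: (4, 8)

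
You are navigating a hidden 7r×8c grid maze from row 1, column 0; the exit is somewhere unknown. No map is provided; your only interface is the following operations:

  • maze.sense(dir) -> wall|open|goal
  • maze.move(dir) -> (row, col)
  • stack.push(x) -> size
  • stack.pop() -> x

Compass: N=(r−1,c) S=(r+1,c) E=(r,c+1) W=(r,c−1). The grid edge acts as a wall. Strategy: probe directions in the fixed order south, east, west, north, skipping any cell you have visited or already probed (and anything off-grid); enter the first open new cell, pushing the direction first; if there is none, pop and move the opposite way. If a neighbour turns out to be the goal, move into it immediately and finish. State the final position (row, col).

→ sense(dir: south)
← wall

→ sense(dir: east)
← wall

→ sense(dir: north)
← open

→ push(x: north)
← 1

→ move(dir: north)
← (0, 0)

→ sense(dir: east)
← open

→ push(x: east)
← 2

→ move(dir: east)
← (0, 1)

→ sense(dir: east)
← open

→ push(x: east)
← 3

→ move(dir: east)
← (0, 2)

→ sense(dir: south)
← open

→ push(x: south)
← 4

→ move(dir: south)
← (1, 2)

→ sense(dir: south)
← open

→ push(x: south)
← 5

→ move(dir: south)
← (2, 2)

→ sense(dir: south)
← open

→ push(x: south)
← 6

→ move(dir: south)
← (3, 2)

→ sense(dir: south)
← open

→ push(x: south)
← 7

→ move(dir: south)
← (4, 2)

→ sense(dir: south)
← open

→ push(x: south)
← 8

→ move(dir: south)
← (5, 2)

→ sense(dir: south)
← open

→ push(x: south)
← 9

→ move(dir: south)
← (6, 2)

→ sense(dir: east)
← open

→ push(x: east)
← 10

→ move(dir: east)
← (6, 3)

→ sense(dir: east)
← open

→ push(x: east)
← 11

→ move(dir: east)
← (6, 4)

→ sense(dir: east)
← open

→ push(x: east)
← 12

→ move(dir: east)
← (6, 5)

→ sense(dir: east)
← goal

→ move(dir: east)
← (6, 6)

Answer: (6, 6)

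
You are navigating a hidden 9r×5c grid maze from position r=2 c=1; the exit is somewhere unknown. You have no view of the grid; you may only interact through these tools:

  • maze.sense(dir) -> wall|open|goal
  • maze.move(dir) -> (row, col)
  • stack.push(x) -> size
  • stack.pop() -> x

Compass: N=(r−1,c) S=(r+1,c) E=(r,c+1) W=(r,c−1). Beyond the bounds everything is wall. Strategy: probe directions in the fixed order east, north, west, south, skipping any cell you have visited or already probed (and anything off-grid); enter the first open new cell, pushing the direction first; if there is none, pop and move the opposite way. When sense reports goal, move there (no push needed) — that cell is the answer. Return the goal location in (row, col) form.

Calling sense with east, → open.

Now I run push with east, : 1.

I try move with east, yielding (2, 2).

Next I call sense with east, : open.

Invoking push with east, — result: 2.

I call move with east, — result: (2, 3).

Invoking sense with east, which returns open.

I call push with east, → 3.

I try move with east, giving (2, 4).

I use sense with north, yielding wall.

Then sense with south, → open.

Using push with south, which returns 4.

I use move with south, — result: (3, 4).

I call sense with west, which returns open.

Calling push with west, — result: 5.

Invoking move with west, — result: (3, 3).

Now I run sense with west, — result: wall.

I use sense with south, — result: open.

I try push with south, — result: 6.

Next I call move with south, and get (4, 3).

Calling sense with east, and see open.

I call push with east, and observe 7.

Next I call move with east, and observe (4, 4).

Then sense with south, → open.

Using push with south, giving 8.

I invoke move with south, : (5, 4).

I call sense with west, → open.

Then push with west, giving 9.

Next I call move with west, — result: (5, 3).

I call sense with west, yielding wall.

I use sense with south, → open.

Calling push with south, — result: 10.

Calling move with south, and see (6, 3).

I use sense with east, which returns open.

Using push with east, yielding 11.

Now I run move with east, — result: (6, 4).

Calling sense with south, : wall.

Calling pop, and get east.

Calling move with west, giving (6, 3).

I call sense with west, and see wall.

I use sense with south, and observe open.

I invoke push with south, : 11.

Invoking move with south, which returns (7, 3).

Next I call sense with west, → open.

I run push with west, → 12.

I try move with west, → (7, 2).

I call sense with west, which returns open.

Now I run push with west, → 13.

Now I run move with west, : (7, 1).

I use sense with north, → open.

Now I run push with north, : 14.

I call move with north, and observe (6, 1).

Calling sense with north, : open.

I run push with north, which returns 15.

I invoke move with north, yielding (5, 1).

I use sense with north, — result: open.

Next I call push with north, which returns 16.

Using move with north, : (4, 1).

I invoke sense with east, : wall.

Then sense with north, → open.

I invoke push with north, and observe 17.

I call move with north, giving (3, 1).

I call sense with west, and observe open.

Invoking push with west, yielding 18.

I use move with west, yielding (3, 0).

Calling sense with north, yielding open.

I invoke push with north, : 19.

I try move with north, : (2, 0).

Now I run sense with north, and get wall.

I try pop, → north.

I invoke move with south, which returns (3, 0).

I call sense with south, which returns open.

Then push with south, — result: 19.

Using move with south, yielding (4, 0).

Invoking sense with south, — result: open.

Now I run push with south, yielding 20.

I run move with south, and observe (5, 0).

Next I call sense with south, and observe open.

I invoke push with south, : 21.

Now I run move with south, and get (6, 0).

Calling sense with south, → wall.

Next I call pop(), : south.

Calling move with north, and observe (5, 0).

I run pop, giving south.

I try move with north, and see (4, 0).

I use pop(), and get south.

I use move with north, → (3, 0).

Using pop(), : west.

I try move with east, and observe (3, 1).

Using pop(), which returns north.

Using move with south, and see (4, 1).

Calling pop, and observe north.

Calling move with south, giving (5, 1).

Invoking pop, : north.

I call move with south, and get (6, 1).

Invoking pop, and see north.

Invoking move with south, yielding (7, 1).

I try sense with south, and observe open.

I run push with south, yielding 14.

Invoking move with south, — result: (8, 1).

Calling sense with east, — result: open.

I use push with east, giving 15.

I invoke move with east, and observe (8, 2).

Now I run sense with east, and see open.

Next I call push with east, giving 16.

I use move with east, and get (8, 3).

Next I call sense with east, : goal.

I call move with east, which returns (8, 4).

Answer: (8, 4)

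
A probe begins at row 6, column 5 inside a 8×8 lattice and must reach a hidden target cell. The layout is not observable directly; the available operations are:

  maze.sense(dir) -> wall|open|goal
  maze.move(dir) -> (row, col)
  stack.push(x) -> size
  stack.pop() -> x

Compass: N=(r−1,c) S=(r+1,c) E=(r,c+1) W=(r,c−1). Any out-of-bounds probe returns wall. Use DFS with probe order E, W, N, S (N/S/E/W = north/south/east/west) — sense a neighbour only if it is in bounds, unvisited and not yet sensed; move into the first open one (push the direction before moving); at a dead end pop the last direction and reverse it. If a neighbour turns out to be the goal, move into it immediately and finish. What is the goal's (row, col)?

> maze.sense east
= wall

> maze.sense west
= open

> stack.push west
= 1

> maze.move west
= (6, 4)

> maze.sense west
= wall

> maze.sense north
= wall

> maze.sense south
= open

> stack.push south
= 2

> maze.move south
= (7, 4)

> maze.sense east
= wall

> maze.sense west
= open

> stack.push west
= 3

> maze.move west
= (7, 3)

> maze.sense west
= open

> stack.push west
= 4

> maze.move west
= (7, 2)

> maze.sense west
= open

> stack.push west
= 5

> maze.move west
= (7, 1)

> maze.sense west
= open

> stack.push west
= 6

> maze.move west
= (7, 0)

> maze.sense north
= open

> stack.push north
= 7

> maze.move north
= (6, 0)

> maze.sense east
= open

> stack.push east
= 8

> maze.move east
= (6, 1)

> maze.sense east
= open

> stack.push east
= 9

> maze.move east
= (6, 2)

> maze.sense north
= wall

> stack.pop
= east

> maze.move west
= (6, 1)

> maze.sense north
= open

> stack.push north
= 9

> maze.move north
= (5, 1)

> maze.sense west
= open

> stack.push west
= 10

> maze.move west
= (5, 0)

> maze.sense north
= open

> stack.push north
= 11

> maze.move north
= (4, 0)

> maze.sense east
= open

> stack.push east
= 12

> maze.move east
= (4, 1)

> maze.sense east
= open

> stack.push east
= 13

> maze.move east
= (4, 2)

> maze.sense east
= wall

> maze.sense north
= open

> stack.push north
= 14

> maze.move north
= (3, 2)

> maze.sense east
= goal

> maze.move east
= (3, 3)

Answer: (3, 3)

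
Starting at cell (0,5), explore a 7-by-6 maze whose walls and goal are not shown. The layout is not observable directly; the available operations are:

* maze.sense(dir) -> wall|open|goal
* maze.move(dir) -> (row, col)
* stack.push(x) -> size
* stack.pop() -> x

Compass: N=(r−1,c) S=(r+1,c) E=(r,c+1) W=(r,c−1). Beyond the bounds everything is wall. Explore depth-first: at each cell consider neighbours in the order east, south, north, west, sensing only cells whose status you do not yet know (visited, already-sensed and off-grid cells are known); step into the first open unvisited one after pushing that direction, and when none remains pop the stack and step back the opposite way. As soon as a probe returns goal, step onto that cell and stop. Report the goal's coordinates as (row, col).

;; 1. maze.sense(dir='south') -> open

;; 2. stack.push(x='south') -> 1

;; 3. maze.move(dir='south') -> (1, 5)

;; 4. maze.sense(dir='south') -> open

;; 5. stack.push(x='south') -> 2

;; 6. maze.move(dir='south') -> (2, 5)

;; 7. maze.sense(dir='south') -> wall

;; 8. maze.sense(dir='west') -> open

;; 9. stack.push(x='west') -> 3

;; 10. maze.move(dir='west') -> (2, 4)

;; 11. maze.sense(dir='south') -> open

;; 12. stack.push(x='south') -> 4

;; 13. maze.move(dir='south') -> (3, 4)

;; 14. maze.sense(dir='south') -> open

;; 15. stack.push(x='south') -> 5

;; 16. maze.move(dir='south') -> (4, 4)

;; 17. maze.sense(dir='east') -> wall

;; 18. maze.sense(dir='south') -> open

;; 19. stack.push(x='south') -> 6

;; 20. maze.move(dir='south') -> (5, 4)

;; 21. maze.sense(dir='east') -> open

;; 22. stack.push(x='east') -> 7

;; 23. maze.move(dir='east') -> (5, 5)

;; 24. maze.sense(dir='south') -> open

;; 25. stack.push(x='south') -> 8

;; 26. maze.move(dir='south') -> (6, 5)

;; 27. maze.sense(dir='west') -> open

;; 28. stack.push(x='west') -> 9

;; 29. maze.move(dir='west') -> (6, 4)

;; 30. maze.sense(dir='west') -> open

;; 31. stack.push(x='west') -> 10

;; 32. maze.move(dir='west') -> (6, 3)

;; 33. maze.sense(dir='north') -> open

;; 34. stack.push(x='north') -> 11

;; 35. maze.move(dir='north') -> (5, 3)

;; 36. maze.sense(dir='north') -> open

;; 37. stack.push(x='north') -> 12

;; 38. maze.move(dir='north') -> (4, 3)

;; 39. maze.sense(dir='north') -> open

;; 40. stack.push(x='north') -> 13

;; 41. maze.move(dir='north') -> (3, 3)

;; 42. maze.sense(dir='north') -> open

;; 43. stack.push(x='north') -> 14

;; 44. maze.move(dir='north') -> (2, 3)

;; 45. maze.sense(dir='north') -> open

;; 46. stack.push(x='north') -> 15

;; 47. maze.move(dir='north') -> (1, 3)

;; 48. maze.sense(dir='east') -> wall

;; 49. maze.sense(dir='north') -> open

;; 50. stack.push(x='north') -> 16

;; 51. maze.move(dir='north') -> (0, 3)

;; 52. maze.sense(dir='east') -> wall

;; 53. maze.sense(dir='west') -> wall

;; 54. stack.pop() -> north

;; 55. maze.move(dir='south') -> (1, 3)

;; 56. maze.sense(dir='west') -> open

;; 57. stack.push(x='west') -> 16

;; 58. maze.move(dir='west') -> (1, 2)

;; 59. maze.sense(dir='south') -> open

;; 60. stack.push(x='south') -> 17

;; 61. maze.move(dir='south') -> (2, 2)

;; 62. maze.sense(dir='south') -> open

;; 63. stack.push(x='south') -> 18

;; 64. maze.move(dir='south') -> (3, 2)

;; 65. maze.sense(dir='south') -> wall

;; 66. maze.sense(dir='west') -> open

;; 67. stack.push(x='west') -> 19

;; 68. maze.move(dir='west') -> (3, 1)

;; 69. maze.sense(dir='south') -> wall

;; 70. maze.sense(dir='north') -> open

;; 71. stack.push(x='north') -> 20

;; 72. maze.move(dir='north') -> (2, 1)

;; 73. maze.sense(dir='north') -> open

;; 74. stack.push(x='north') -> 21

;; 75. maze.move(dir='north') -> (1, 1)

;; 76. maze.sense(dir='north') -> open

;; 77. stack.push(x='north') -> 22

;; 78. maze.move(dir='north') -> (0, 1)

;; 79. maze.sense(dir='west') -> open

;; 80. stack.push(x='west') -> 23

;; 81. maze.move(dir='west') -> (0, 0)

;; 82. maze.sense(dir='south') -> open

;; 83. stack.push(x='south') -> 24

;; 84. maze.move(dir='south') -> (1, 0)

;; 85. maze.sense(dir='south') -> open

;; 86. stack.push(x='south') -> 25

;; 87. maze.move(dir='south') -> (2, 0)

;; 88. maze.sense(dir='south') -> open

;; 89. stack.push(x='south') -> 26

;; 90. maze.move(dir='south') -> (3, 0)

;; 91. maze.sense(dir='south') -> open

;; 92. stack.push(x='south') -> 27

;; 93. maze.move(dir='south') -> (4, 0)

;; 94. maze.sense(dir='south') -> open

;; 95. stack.push(x='south') -> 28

;; 96. maze.move(dir='south') -> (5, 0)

;; 97. maze.sense(dir='east') -> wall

;; 98. maze.sense(dir='south') -> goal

;; 99. maze.move(dir='south') -> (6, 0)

Answer: (6, 0)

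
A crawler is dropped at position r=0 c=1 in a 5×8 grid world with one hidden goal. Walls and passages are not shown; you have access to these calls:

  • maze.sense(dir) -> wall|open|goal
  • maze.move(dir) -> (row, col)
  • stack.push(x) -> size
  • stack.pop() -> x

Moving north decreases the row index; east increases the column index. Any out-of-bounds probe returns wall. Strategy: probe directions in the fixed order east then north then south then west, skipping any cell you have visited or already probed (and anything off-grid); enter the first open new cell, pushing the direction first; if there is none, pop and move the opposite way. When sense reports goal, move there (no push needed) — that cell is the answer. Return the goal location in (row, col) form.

Step: maze.sense[dir=east]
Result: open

Step: stack.push[x=east]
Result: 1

Step: maze.move[dir=east]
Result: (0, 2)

Step: maze.sense[dir=east]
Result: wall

Step: maze.sense[dir=south]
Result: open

Step: stack.push[x=south]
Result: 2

Step: maze.move[dir=south]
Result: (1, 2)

Step: maze.sense[dir=east]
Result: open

Step: stack.push[x=east]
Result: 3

Step: maze.move[dir=east]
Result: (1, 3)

Step: maze.sense[dir=east]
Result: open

Step: stack.push[x=east]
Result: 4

Step: maze.move[dir=east]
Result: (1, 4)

Step: maze.sense[dir=east]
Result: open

Step: stack.push[x=east]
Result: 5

Step: maze.move[dir=east]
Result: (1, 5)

Step: maze.sense[dir=east]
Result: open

Step: stack.push[x=east]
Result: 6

Step: maze.move[dir=east]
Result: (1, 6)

Step: maze.sense[dir=east]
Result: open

Step: stack.push[x=east]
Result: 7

Step: maze.move[dir=east]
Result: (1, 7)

Step: maze.sense[dir=north]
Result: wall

Step: maze.sense[dir=south]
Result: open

Step: stack.push[x=south]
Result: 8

Step: maze.move[dir=south]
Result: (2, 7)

Step: maze.sense[dir=south]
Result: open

Step: stack.push[x=south]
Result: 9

Step: maze.move[dir=south]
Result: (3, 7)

Step: maze.sense[dir=south]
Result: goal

Step: maze.move[dir=south]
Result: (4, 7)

Answer: (4, 7)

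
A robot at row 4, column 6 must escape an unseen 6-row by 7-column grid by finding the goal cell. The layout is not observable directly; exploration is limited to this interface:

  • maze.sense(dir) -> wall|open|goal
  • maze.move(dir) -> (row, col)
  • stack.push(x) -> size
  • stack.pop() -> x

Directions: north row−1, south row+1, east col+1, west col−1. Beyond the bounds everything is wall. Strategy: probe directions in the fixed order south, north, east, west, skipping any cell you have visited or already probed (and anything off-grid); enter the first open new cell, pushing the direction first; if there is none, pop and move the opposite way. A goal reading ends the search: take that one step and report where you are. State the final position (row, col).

Next I call maze.sense(south), and observe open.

I try stack.push(south), : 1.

Now I run maze.move(south), : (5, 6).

I invoke maze.sense(west), and get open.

I run stack.push(west), and observe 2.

I try maze.move(west), and see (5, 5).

I invoke maze.sense(north), which returns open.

I use stack.push(north), yielding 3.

Then maze.move(north), and get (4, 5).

Calling maze.sense(north), yielding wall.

I try maze.sense(west), and see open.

I try stack.push(west), → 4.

I run maze.move(west), and get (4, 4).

I run maze.sense(south), and get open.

Calling stack.push(south), yielding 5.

Calling maze.move(south), which returns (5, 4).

Invoking maze.sense(west), and observe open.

I call stack.push(west), — result: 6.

I try maze.move(west), yielding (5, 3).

Next I call maze.sense(north), — result: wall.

Using maze.sense(west), → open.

Next I call stack.push(west), yielding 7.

Next I call maze.move(west), and see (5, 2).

Next I call maze.sense(north), which returns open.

I try stack.push(north), which returns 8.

Now I run maze.move(north), and see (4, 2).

Then maze.sense(north), yielding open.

Next I call stack.push(north), yielding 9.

I invoke maze.move(north), : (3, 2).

Invoking maze.sense(north), : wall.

Now I run maze.sense(east), and get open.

I run stack.push(east), and observe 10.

I use maze.move(east), — result: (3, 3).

I invoke maze.sense(north), yielding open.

I try stack.push(north), → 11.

I call maze.move(north), — result: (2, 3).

Calling maze.sense(north), and get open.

Next I call stack.push(north), giving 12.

Now I run maze.move(north), → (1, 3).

Invoking maze.sense(north), : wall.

Using maze.sense(east), — result: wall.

Calling maze.sense(west), and get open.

Then stack.push(west), which returns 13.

I call maze.move(west), → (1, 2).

I invoke maze.sense(north), and see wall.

I invoke maze.sense(west), → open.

Now I run stack.push(west), and see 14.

Calling maze.move(west), — result: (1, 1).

I try maze.sense(south), and see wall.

I invoke maze.sense(north), and observe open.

Using stack.push(north), which returns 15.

I call maze.move(north), and observe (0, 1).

Next I call maze.sense(west), which returns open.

I use stack.push(west), giving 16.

I try maze.move(west), → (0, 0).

I call maze.sense(south), and see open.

I invoke stack.push(south), yielding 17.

Invoking maze.move(south), : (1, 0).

I invoke maze.sense(south), — result: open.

I run stack.push(south), yielding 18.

I call maze.move(south), yielding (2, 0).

Then maze.sense(south), and see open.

Now I run stack.push(south), and see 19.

Then maze.move(south), yielding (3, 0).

I call maze.sense(south), → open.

I try stack.push(south), and get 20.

I use maze.move(south), : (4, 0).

Calling maze.sense(south), and see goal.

I run maze.move(south), — result: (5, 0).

Answer: (5, 0)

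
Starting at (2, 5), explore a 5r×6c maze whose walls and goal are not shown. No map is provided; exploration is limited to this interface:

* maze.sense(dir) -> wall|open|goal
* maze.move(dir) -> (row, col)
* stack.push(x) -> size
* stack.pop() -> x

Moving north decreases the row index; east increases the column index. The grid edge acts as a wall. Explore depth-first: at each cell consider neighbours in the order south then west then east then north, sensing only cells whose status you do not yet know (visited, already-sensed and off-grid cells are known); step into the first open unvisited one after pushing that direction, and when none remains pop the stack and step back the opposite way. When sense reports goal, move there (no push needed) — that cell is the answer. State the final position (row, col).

Then maze.sense using south, — result: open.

I try stack.push using south, giving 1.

I use maze.move using south, : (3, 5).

I invoke maze.sense using south, and observe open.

Using stack.push using south, — result: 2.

I call maze.move using south, which returns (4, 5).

Calling maze.sense using west, yielding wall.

I invoke stack.pop(), and get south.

Using maze.move using north, and observe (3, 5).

I use maze.sense using west, yielding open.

I try stack.push using west, and see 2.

I call maze.move using west, and get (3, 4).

I run maze.sense using west, yielding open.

Next I call stack.push using west, and see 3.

Now I run maze.move using west, and observe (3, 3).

Invoking maze.sense using south, and see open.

Now I run stack.push using south, yielding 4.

Now I run maze.move using south, and get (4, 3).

Calling maze.sense using west, yielding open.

Next I call stack.push using west, and get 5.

Using maze.move using west, and see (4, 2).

I try maze.sense using west, yielding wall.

Now I run maze.sense using north, giving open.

I call stack.push using north, and get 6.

Next I call maze.move using north, yielding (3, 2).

I try maze.sense using west, : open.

Then stack.push using west, giving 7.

I try maze.move using west, giving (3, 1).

I try maze.sense using west, giving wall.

Calling maze.sense using north, and get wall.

Next I call stack.pop(), : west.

Using maze.move using east, and get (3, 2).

Next I call maze.sense using north, yielding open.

I run stack.push using north, and see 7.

I use maze.move using north, : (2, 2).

Next I call maze.sense using east, which returns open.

I call stack.push using east, and get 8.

I call maze.move using east, → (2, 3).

I invoke maze.sense using east, : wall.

I use maze.sense using north, and see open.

I use stack.push using north, which returns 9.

I try maze.move using north, which returns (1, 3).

I try maze.sense using west, — result: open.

Next I call stack.push using west, giving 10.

I call maze.move using west, and get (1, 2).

I use maze.sense using west, → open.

Next I call stack.push using west, → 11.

Calling maze.move using west, — result: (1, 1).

Then maze.sense using west, and get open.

I call stack.push using west, and see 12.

I invoke maze.move using west, → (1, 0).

Next I call maze.sense using south, → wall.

Invoking maze.sense using north, : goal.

I run maze.move using north, which returns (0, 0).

Answer: (0, 0)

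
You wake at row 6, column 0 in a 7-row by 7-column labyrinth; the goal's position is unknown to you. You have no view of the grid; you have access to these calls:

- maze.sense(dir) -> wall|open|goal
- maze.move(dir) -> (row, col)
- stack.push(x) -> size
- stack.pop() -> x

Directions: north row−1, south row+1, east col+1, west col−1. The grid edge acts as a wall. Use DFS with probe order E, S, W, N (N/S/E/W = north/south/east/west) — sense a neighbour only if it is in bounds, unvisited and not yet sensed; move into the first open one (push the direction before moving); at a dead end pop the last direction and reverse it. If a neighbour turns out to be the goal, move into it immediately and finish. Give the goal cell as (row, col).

-> sense(dir=east)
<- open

-> push(x=east)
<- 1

-> move(dir=east)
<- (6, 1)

-> sense(dir=east)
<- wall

-> sense(dir=north)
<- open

-> push(x=north)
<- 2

-> move(dir=north)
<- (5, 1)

-> sense(dir=east)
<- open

-> push(x=east)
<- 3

-> move(dir=east)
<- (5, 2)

-> sense(dir=east)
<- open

-> push(x=east)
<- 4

-> move(dir=east)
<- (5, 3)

-> sense(dir=east)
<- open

-> push(x=east)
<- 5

-> move(dir=east)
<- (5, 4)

-> sense(dir=east)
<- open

-> push(x=east)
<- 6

-> move(dir=east)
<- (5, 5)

-> sense(dir=east)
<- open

-> push(x=east)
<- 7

-> move(dir=east)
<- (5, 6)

-> sense(dir=south)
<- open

-> push(x=south)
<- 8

-> move(dir=south)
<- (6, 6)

-> sense(dir=west)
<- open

-> push(x=west)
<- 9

-> move(dir=west)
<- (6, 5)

-> sense(dir=west)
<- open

-> push(x=west)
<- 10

-> move(dir=west)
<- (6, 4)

-> sense(dir=west)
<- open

-> push(x=west)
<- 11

-> move(dir=west)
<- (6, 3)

-> pop()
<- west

-> move(dir=east)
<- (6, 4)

-> pop()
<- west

-> move(dir=east)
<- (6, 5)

-> pop()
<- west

-> move(dir=east)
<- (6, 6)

-> pop()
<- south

-> move(dir=north)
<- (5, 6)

-> sense(dir=north)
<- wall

-> pop()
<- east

-> move(dir=west)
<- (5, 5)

-> sense(dir=north)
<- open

-> push(x=north)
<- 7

-> move(dir=north)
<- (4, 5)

-> sense(dir=west)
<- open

-> push(x=west)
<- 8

-> move(dir=west)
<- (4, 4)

-> sense(dir=west)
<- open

-> push(x=west)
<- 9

-> move(dir=west)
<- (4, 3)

-> sense(dir=west)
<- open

-> push(x=west)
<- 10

-> move(dir=west)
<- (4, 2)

-> sense(dir=west)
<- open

-> push(x=west)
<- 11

-> move(dir=west)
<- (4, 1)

-> sense(dir=west)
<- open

-> push(x=west)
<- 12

-> move(dir=west)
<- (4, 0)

-> sense(dir=south)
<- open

-> push(x=south)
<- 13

-> move(dir=south)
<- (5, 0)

-> pop()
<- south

-> move(dir=north)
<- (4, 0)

-> sense(dir=north)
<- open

-> push(x=north)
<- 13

-> move(dir=north)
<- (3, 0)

-> sense(dir=east)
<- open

-> push(x=east)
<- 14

-> move(dir=east)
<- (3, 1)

-> sense(dir=east)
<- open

-> push(x=east)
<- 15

-> move(dir=east)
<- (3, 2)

-> sense(dir=east)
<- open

-> push(x=east)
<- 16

-> move(dir=east)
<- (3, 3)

-> sense(dir=east)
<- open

-> push(x=east)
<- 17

-> move(dir=east)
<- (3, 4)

-> sense(dir=east)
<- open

-> push(x=east)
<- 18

-> move(dir=east)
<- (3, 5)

-> sense(dir=east)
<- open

-> push(x=east)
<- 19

-> move(dir=east)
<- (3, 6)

-> sense(dir=north)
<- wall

-> pop()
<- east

-> move(dir=west)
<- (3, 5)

-> sense(dir=north)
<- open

-> push(x=north)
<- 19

-> move(dir=north)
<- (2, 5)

-> sense(dir=west)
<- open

-> push(x=west)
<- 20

-> move(dir=west)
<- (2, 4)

-> sense(dir=west)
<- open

-> push(x=west)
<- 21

-> move(dir=west)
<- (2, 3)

-> sense(dir=west)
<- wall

-> sense(dir=north)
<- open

-> push(x=north)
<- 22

-> move(dir=north)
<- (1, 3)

-> sense(dir=east)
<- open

-> push(x=east)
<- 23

-> move(dir=east)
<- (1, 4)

-> sense(dir=east)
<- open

-> push(x=east)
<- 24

-> move(dir=east)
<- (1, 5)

-> sense(dir=east)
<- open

-> push(x=east)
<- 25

-> move(dir=east)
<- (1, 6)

-> sense(dir=north)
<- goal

-> move(dir=north)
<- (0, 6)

Answer: (0, 6)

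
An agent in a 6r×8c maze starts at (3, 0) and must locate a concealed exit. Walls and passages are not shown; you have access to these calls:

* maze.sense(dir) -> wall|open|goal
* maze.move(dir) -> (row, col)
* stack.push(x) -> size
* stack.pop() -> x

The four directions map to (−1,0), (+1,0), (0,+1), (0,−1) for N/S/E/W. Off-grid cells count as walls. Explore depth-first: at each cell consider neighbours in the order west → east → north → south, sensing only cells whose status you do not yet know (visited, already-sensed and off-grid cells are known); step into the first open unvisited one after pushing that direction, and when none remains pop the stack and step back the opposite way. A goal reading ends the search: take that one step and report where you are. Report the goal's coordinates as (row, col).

I invoke sense using dir=east, — result: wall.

Now I run sense using dir=north, and observe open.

Calling push using x=north, giving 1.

Using move using dir=north, — result: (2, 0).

I run sense using dir=east, and observe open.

Next I call push using x=east, and observe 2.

Using move using dir=east, which returns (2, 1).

I use sense using dir=east, — result: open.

Calling push using x=east, which returns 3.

I run move using dir=east, — result: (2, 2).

I invoke sense using dir=east, which returns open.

I call push using x=east, : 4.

Then move using dir=east, which returns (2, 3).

Using sense using dir=east, yielding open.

I invoke push using x=east, and observe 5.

I use move using dir=east, yielding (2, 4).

I call sense using dir=east, → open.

I invoke push using x=east, yielding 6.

Next I call move using dir=east, : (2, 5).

I use sense using dir=east, which returns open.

Next I call push using x=east, which returns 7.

Invoking move using dir=east, and see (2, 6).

I run sense using dir=east, and observe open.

I call push using x=east, giving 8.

Invoking move using dir=east, : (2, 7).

I run sense using dir=north, yielding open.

Using push using x=north, yielding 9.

I invoke move using dir=north, and get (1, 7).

Now I run sense using dir=west, and get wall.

I try sense using dir=north, giving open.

Invoking push using x=north, and see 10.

I try move using dir=north, → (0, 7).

Next I call sense using dir=west, yielding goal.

I call move using dir=west, giving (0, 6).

Answer: (0, 6)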